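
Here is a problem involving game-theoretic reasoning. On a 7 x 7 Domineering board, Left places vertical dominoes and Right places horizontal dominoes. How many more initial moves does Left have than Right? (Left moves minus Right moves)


Board is 7 x 7 (rows x cols).
Left (vertical) placements: (rows-1) * cols = 6 * 7 = 42
Right (horizontal) placements: rows * (cols-1) = 7 * 6 = 42
Advantage = Left - Right = 42 - 42 = 0

0


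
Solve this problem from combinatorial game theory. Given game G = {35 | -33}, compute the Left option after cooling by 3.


Original game: {35 | -33} (a switch {a | b} with a > b).
Cooling by t (for t below the temperature (a - b)/2 = 34) taxes each move by t: {a | b} cooled by t is {a - t | b + t}.
Cooling amount: t = 3
Cooled Left option: 35 - 3 = 32
Cooled Right option: -33 + 3 = -30
Cooled game: {32 | -30}
Left option = 32

32


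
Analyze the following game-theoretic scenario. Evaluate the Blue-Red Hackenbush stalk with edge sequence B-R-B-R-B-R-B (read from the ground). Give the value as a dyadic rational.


Edges (from ground): B-R-B-R-B-R-B
By Berlekamp's sign-expansion rule, a Blue-Red Hackenbush stalk has the value of the surreal number whose sign sequence is the edge sequence with B -> + and R -> -.
Sign sequence: +-+-+-+
Trace the sign expansion in the surreal number tree, starting from 0:
Edge 1: B (sign +) -> bounds (0, +inf), value = 1
Edge 2: R (sign -) -> bounds (0, 1), value = 1/2
Edge 3: B (sign +) -> bounds (1/2, 1), value = 3/4
Edge 4: R (sign -) -> bounds (1/2, 3/4), value = 5/8
Edge 5: B (sign +) -> bounds (5/8, 3/4), value = 11/16
Edge 6: R (sign -) -> bounds (5/8, 11/16), value = 21/32
Edge 7: B (sign +) -> bounds (21/32, 11/16), value = 43/64
Game value = 43/64

43/64


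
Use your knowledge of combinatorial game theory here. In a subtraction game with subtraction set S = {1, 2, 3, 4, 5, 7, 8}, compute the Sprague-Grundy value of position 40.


The subtraction set is S = {1, 2, 3, 4, 5, 7, 8}.
G(k) = mex{ G(k - s) : s in S, s <= k }. We compute iteratively: G(0) = 0.
G(1) = mex({0}) = 1
G(2) = mex({0, 1}) = 2
G(3) = mex({0, 1, 2}) = 3
G(4) = mex({0, 1, 2, 3}) = 4
G(5) = mex({0, 1, 2, 3, 4}) = 5
G(6) = mex({1, 2, 3, 4, 5}) = 0
G(7) = mex({0, 2, 3, 4, 5}) = 1
G(8) = mex({0, 1, 3, 4, 5}) = 2
G(9) = mex({0, 1, 2, 4, 5}) = 3
G(10) = mex({0, 1, 2, 3, 5}) = 4
G(11) = mex({0, 1, 2, 3, 4}) = 5
G(12) = mex({1, 2, 3, 4, 5}) = 0
G(13) = mex({0, 2, 3, 4, 5}) = 1
Observe that G(6)..G(13) = 0, 1, 2, 3, 4, 5, 0, 1 repeats G(0)..G(7) = 0, 1, 2, 3, 4, 5, 0, 1.
For k >= max(S) = 8, G(k) is determined by the previous 8 values G(k-8)..G(k-1); a window of 8 consecutive values has recurred shifted by 6, so by induction G(k + 6) = G(k) for all k >= 0: the sequence is periodic from the start with period 6.
One period: G(0..5) = 0, 1, 2, 3, 4, 5.
40 mod 6 = 4, so G(40) = G(4) = 4.

4


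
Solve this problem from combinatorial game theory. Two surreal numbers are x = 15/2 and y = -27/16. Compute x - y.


x = 15/2, y = -27/16
Converting to common denominator: 16
x = 120/16, y = -27/16
x - y = 15/2 - -27/16 = 147/16

147/16


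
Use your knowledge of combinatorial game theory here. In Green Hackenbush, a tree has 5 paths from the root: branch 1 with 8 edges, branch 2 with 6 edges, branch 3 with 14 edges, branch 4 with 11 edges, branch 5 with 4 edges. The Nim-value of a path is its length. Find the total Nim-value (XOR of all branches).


The tree has 5 branches from the ground vertex.
In Green Hackenbush, the Nim-value of a simple path of length k is k.
Branch 1: length 8, Nim-value = 8
Branch 2: length 6, Nim-value = 6
Branch 3: length 14, Nim-value = 14
Branch 4: length 11, Nim-value = 11
Branch 5: length 4, Nim-value = 4
Total Nim-value = XOR of all branch values:
0 XOR 8 = 8
8 XOR 6 = 14
14 XOR 14 = 0
0 XOR 11 = 11
11 XOR 4 = 15
Nim-value of the tree = 15

15


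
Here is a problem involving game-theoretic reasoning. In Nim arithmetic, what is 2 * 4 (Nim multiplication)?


Nim multiplication is bilinear over XOR: (u XOR v) * w = (u*w) XOR (v*w).
So we split each operand into its bit components and XOR the pairwise Nim products.
2 = 2 (as XOR of powers of 2).
4 = 4 (as XOR of powers of 2).
Using the standard Nim-product table on single bits:
  2*2 = 3,   2*4 = 8,   2*8 = 12,
  4*4 = 6,   4*8 = 11,  8*8 = 13,
and  1*x = x (identity), k*l = l*k (commutative).
Pairwise Nim products:
  2 * 4 = 8
XOR them: 8 = 8.
Result: 2 * 4 = 8 (in Nim).

8


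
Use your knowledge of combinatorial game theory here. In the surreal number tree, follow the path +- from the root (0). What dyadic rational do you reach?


Sign expansion: +-
Rule: track bounds (lo, hi), initially (-inf, +inf). On '+', the current value becomes lo and we move to the simplest number in (value, hi): value + 1 if hi = +inf, otherwise the midpoint (value + hi)/2. On '-', the current value becomes hi and we move to value - 1 if lo = -inf, otherwise the midpoint (lo + value)/2.
Start at 0.
Step 1: sign = +, move right. Bounds: (0, +inf). Value = 1
Step 2: sign = -, move left. Bounds: (0, 1). Value = 1/2
The surreal number with sign expansion +- is 1/2.

1/2


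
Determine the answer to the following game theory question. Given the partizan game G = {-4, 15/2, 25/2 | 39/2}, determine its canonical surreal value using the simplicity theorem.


Left options: {-4, 15/2, 25/2}, max = 25/2
Right options: {39/2}, min = 39/2
All options are numbers and max(Left) < min(Right), so by the simplicity theorem the value is the simplest (earliest-born) number strictly between 25/2 and 39/2.
Integers 13 through 19 all lie strictly between 25/2 and 39/2.
Among integers, the simplest (lowest birthday = smallest |n|; 0 is born on day 0, +-n on day n) is 13.
No non-integer in the interval can be simpler: if x is a non-integer in the interval, then floor(x) or ceil(x) also lies in the interval (the interval contains an integer), and both are proper prefixes of x's sign expansion, i.e. born earlier. So the game value is 13.
Game value = 13

13


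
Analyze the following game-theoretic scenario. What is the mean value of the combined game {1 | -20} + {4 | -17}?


G1 = {1 | -20}, G2 = {4 | -17}
Each is a switch {a | b} with numbers a > b; its mean value is (a + b)/2, and mean value is additive over game sums: m(G1 + G2) = m(G1) + m(G2).
Mean of G1 = (1 + (-20))/2 = -19/2 = -19/2
Mean of G2 = (4 + (-17))/2 = -13/2 = -13/2
Mean of G1 + G2 = -19/2 + -13/2 = -16

-16


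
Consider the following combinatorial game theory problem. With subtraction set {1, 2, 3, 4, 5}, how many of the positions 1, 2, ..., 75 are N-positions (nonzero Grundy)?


Subtraction set S = {1, 2, 3, 4, 5}, so G(n) = n mod 6.
G(n) = 0 when n is a multiple of 6.
Multiples of 6 in [1, 75]: 12
N-positions (nonzero Grundy) = 75 - 12 = 63

63


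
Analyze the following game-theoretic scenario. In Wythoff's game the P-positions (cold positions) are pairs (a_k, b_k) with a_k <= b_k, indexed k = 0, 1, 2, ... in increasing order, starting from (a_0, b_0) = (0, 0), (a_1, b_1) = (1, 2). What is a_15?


By Wythoff's theorem, a_k = floor(k * phi) and b_k = floor(k * phi^2) = a_k + k, where phi = (1 + sqrt(5))/2 is the golden ratio.
phi = (1 + sqrt(5))/2 = 1.618034
k = 15
k * phi = 15 * 1.618034 = 24.270510
a_15 = floor(k * phi) = 24

24


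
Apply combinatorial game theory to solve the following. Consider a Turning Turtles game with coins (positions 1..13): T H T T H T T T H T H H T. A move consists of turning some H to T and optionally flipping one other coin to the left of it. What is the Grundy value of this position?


Coins: T H T T H T T T H T H H T
Key fact: a single head at position k behaves exactly like a Nim heap of size k (turning it to T and optionally flipping a coin at j < k corresponds to moving the heap from k to j, or to 0), and heads combine as a disjunctive sum (two heads at the same place would cancel, matching j XOR j = 0). So the Nim-value is the XOR of the 1-indexed positions of the heads.
Face-up positions (1-indexed): [2, 5, 9, 11, 12]
XOR 0 with 2: 0 XOR 2 = 2
XOR 2 with 5: 2 XOR 5 = 7
XOR 7 with 9: 7 XOR 9 = 14
XOR 14 with 11: 14 XOR 11 = 5
XOR 5 with 12: 5 XOR 12 = 9
Nim-value = 9

9


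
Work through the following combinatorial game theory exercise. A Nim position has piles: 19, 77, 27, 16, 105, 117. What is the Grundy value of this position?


We need the XOR (exclusive or) of all pile sizes.
After XOR-ing pile 1 (size 19): 0 XOR 19 = 19
After XOR-ing pile 2 (size 77): 19 XOR 77 = 94
After XOR-ing pile 3 (size 27): 94 XOR 27 = 69
After XOR-ing pile 4 (size 16): 69 XOR 16 = 85
After XOR-ing pile 5 (size 105): 85 XOR 105 = 60
After XOR-ing pile 6 (size 117): 60 XOR 117 = 73
The Nim-value of this position is 73.

73


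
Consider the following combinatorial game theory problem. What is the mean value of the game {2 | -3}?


Game = {2 | -3}, a switch {a | b} with numbers a > b.
Its thermograph has left wall a - t and right wall b + t, which meet at t = (a - b)/2, where both equal (a + b)/2. So the mast (mean value) is at (a + b)/2.
Mean = (2 + (-3))/2 = -1/2 = -1/2

-1/2


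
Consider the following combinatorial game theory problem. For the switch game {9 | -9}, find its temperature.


The game is {9 | -9}, a switch {a | b} with numbers a > b.
Cooling {a | b} by t gives {a - t | b + t}, which stops being hot when a - t = b + t, i.e. at t = (a - b)/2. So the temperature of a switch is (a - b)/2.
Temperature = (Left option - Right option) / 2
= (9 - (-9)) / 2
= 18 / 2
= 9

9


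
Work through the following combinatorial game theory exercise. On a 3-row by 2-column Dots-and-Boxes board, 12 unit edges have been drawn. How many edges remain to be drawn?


Grid: 3 x 2 boxes, i.e. 4 rows and 3 columns of dots.
Horizontal edges: (rows + 1) * cols = 4 * 2 = 8
Vertical edges: rows * (cols + 1) = 3 * 3 = 9
Total edges: 8 + 9 = 17
Edges drawn: 12
Remaining: 17 - 12 = 5

5


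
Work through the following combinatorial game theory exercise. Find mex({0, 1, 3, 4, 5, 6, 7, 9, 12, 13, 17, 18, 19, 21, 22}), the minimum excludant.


Set = {0, 1, 3, 4, 5, 6, 7, 9, 12, 13, 17, 18, 19, 21, 22}
0 is in the set.
1 is in the set.
2 is NOT in the set. This is the mex.
mex = 2

2


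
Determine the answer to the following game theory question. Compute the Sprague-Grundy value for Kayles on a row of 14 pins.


Kayles: a move removes 1 or 2 adjacent pins from a contiguous row.
Removing pins from a row of k leaves two independent rows (a, b) with a + b = k - 1 (one pin) or a + b = k - 2 (two pins); an end removal gives a = 0.
By Sprague-Grundy, G(k) = mex{ G(a) XOR G(b) } over all these splits. G(0) = 0.
G(1): splits (0,0):0^0=0 -> mex({0}) = 1
G(2): splits (0,1):0^1=1 (0,0):0^0=0 -> mex({0, 1}) = 2
G(3): splits (0,2):0^2=2 (1,1):1^1=0 (0,1):0^1=1 -> mex({0, 1, 2}) = 3
G(4): splits (0,3):0^3=3 (1,2):1^2=3 (0,2):0^2=2 (1,1):1^1=0 -> mex({0, 2, 3}) = 1
G(5): splits (0,4):0^1=1 (1,3):1^3=2 (2,2):2^2=0 (0,3):0^3=3 (1,2):1^2=3 -> mex({0, 1, 2, 3}) = 4
G(6) = mex({0, 1, 2, 4}) = 3
G(7) = mex({0, 1, 3, 4, 5}) = 2
G(8) = mex({0, 2, 3, 5, 6}) = 1
G(9) = mex({0, 1, 2, 3, 6, 7}) = 4
G(10) = mex({0, 1, 3, 4, 5, 7}) = 2
G(11) = mex({0, 1, 2, 3, 4, 5}) = 6
G(12) = mex({0, 1, 2, 3, 5, 6, 7}) = 4
G(13) = mex({0, 2, 3, 4, 6, 7}) = 1
G(14) = mex({0, 1, 4, 5, 6, 7}) = 2
Therefore G(14) = 2.

2


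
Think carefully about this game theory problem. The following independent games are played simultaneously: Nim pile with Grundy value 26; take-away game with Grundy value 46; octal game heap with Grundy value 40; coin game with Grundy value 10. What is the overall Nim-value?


By the Sprague-Grundy theorem, the Grundy value of a sum of games is the XOR of individual Grundy values.
Nim pile: Grundy value = 26. Running XOR: 0 XOR 26 = 26
take-away game: Grundy value = 46. Running XOR: 26 XOR 46 = 52
octal game heap: Grundy value = 40. Running XOR: 52 XOR 40 = 28
coin game: Grundy value = 10. Running XOR: 28 XOR 10 = 22
The combined Grundy value is 22.

22


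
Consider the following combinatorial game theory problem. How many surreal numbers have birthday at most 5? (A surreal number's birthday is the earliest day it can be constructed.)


Day 0: {|} = 0 is born. Count = 1.
Day n: the number of surreal numbers born by day n is 2^(n+1) - 1.
By day 0: 2^1 - 1 = 1
By day 1: 2^2 - 1 = 3
By day 2: 2^3 - 1 = 7
By day 3: 2^4 - 1 = 15
By day 4: 2^5 - 1 = 31
By day 5: 2^6 - 1 = 63
By day 5: 63 surreal numbers.

63


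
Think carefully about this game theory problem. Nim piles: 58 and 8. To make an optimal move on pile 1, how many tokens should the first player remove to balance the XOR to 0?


Piles: 58 and 8
Current XOR: 58 XOR 8 = 50 (non-zero, so this is an N-position).
To make the XOR zero, we need to find a move that balances the piles.
For pile 1 (size 58): target = 58 XOR 50 = 8
We reduce pile 1 from 58 to 8.
Tokens removed: 58 - 8 = 50
Verification: 8 XOR 8 = 0

50


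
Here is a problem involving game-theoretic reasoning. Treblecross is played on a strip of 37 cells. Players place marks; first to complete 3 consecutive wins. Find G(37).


Treblecross: place X on empty cells; 3-in-a-row wins.
Playing within two cells of an existing X lets the opponent win at once, so sensible play treats the cells i-2..i+2 around each X as dead. The player left with no safe cell loses, so this is a normal-play take-away game on strips of safe cells.
Placing X at cell i (0-indexed) of a strip of k safe cells leaves independent strips of sizes max(0, i-2) and max(0, k-i-3). Hence G(k) = mex{ G(max(0,i-2)) XOR G(max(0,k-i-3)) : 0 <= i < k }, with G(0) = 0.
G(1): splits (0,0):0^0=0 -> mex({0}) = 1
G(2): splits (0,0):0^0=0 -> mex({0}) = 1
G(3): splits (0,0):0^0=0 -> mex({0}) = 1
G(4): splits (0,1):0^1=1 (0,0):0^0=0 -> mex({0, 1}) = 2
G(5): splits (0,2):0^1=1 (0,1):0^1=1 (0,0):0^0=0 -> mex({0, 1}) = 2
G(6) = mex({1}) = 0
G(7) = mex({0, 1, 2}) = 3
G(8) = mex({0, 1, 2}) = 3
G(9) = mex({0, 2}) = 1
G(10) = mex({0, 2, 3}) = 1
G(11) = mex({0, 3}) = 1
G(12) = mex({1, 3}) = 0
G(13) = mex({0, 1, 2, 3}) = 4
G(14) = mex({0, 1, 2}) = 3
G(15) = mex({0, 1, 2}) = 3
G(16) = mex({0, 1, 2, 4}) = 3
G(17) = mex({0, 1, 3, 4}) = 2
G(18) = mex({0, 1, 3, 4}) = 2
G(19) = mex({0, 1, 3, 5}) = 2
G(20) = mex({0, 1, 2, 3, 5}) = 4
G(21) = mex({0, 1, 2, 3, 5}) = 4
G(22) = mex({1, 2, 6}) = 0
G(23) = mex({0, 1, 2, 3, 4, 6}) = 5
G(24) = mex({0, 1, 2, 3, 4}) = 5
G(25) = mex({0, 1, 3, 4, 7}) = 2
G(26) = mex({0, 1, 3, 4, 5, 7}) = 2
G(27) = mex({0, 1, 3, 5}) = 2
G(28) = mex({0, 1, 2, 5}) = 3
G(29) = mex({0, 1, 2, 4, 5, 6}) = 3
G(30) = mex({1, 2, 4, 6}) = 0
G(31) = mex({0, 1, 2, 3, 4, 6}) = 5
G(32) = mex({1, 2, 3, 4, 7}) = 0
G(33) = mex({0, 3, 7}) = 1
G(34) = mex({0, 2, 3, 5, 7}) = 1
G(35) = mex({0, 2, 3, 5, 6}) = 1
G(36) = mex({0, 1, 2, 5, 6}) = 3
G(37) = mex({0, 1, 2, 4, 5, 6}) = 3
Therefore G(37) = 3.

3


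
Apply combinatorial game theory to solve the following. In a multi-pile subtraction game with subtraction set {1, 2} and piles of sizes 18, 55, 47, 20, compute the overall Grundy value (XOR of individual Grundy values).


Subtraction set: {1, 2}
For this subtraction set, G(n) = n mod 3 (period = max + 1 = 3).
Pile 1 (size 18): G(18) = 18 mod 3 = 0
Pile 2 (size 55): G(55) = 55 mod 3 = 1
Pile 3 (size 47): G(47) = 47 mod 3 = 2
Pile 4 (size 20): G(20) = 20 mod 3 = 2
Total Grundy value = XOR of all: 0 XOR 1 XOR 2 XOR 2 = 1

1


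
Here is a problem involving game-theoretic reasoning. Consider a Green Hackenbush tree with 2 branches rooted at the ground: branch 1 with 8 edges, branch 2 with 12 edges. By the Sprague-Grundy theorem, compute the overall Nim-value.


The tree has 2 branches from the ground vertex.
In Green Hackenbush, the Nim-value of a simple path of length k is k.
Branch 1: length 8, Nim-value = 8
Branch 2: length 12, Nim-value = 12
Total Nim-value = XOR of all branch values:
0 XOR 8 = 8
8 XOR 12 = 4
Nim-value of the tree = 4

4


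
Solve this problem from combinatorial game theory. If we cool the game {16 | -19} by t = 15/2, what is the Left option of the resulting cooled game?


Original game: {16 | -19} (a switch {a | b} with a > b).
Cooling by t (for t below the temperature (a - b)/2 = 35/2) taxes each move by t: {a | b} cooled by t is {a - t | b + t}.
Cooling amount: t = 15/2
Cooled Left option: 16 - 15/2 = 17/2
Cooled Right option: -19 + 15/2 = -23/2
Cooled game: {17/2 | -23/2}
Left option = 17/2

17/2


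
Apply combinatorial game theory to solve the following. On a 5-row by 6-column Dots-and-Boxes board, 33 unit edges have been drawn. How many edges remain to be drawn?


Grid: 5 x 6 boxes, i.e. 6 rows and 7 columns of dots.
Horizontal edges: (rows + 1) * cols = 6 * 6 = 36
Vertical edges: rows * (cols + 1) = 5 * 7 = 35
Total edges: 36 + 35 = 71
Edges drawn: 33
Remaining: 71 - 33 = 38

38


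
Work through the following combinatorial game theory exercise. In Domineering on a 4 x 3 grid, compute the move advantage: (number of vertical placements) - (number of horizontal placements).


Board is 4 x 3 (rows x cols).
Left (vertical) placements: (rows-1) * cols = 3 * 3 = 9
Right (horizontal) placements: rows * (cols-1) = 4 * 2 = 8
Advantage = Left - Right = 9 - 8 = 1

1


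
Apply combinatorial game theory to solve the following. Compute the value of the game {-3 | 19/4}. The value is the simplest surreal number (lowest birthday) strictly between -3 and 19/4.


Left options: {-3}, max = -3
Right options: {19/4}, min = 19/4
All options are numbers and max(Left) < min(Right), so by the simplicity theorem the value is the simplest (earliest-born) number strictly between -3 and 19/4.
Integers -2 through 4 all lie strictly between -3 and 19/4.
Among integers, the simplest (lowest birthday = smallest |n|; 0 is born on day 0, +-n on day n) is 0.
No non-integer in the interval can be simpler: if x is a non-integer in the interval, then floor(x) or ceil(x) also lies in the interval (the interval contains an integer), and both are proper prefixes of x's sign expansion, i.e. born earlier. So the game value is 0.
Game value = 0

0


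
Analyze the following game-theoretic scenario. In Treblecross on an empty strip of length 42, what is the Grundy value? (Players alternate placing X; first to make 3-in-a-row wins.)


Treblecross: place X on empty cells; 3-in-a-row wins.
Playing within two cells of an existing X lets the opponent win at once, so sensible play treats the cells i-2..i+2 around each X as dead. The player left with no safe cell loses, so this is a normal-play take-away game on strips of safe cells.
Placing X at cell i (0-indexed) of a strip of k safe cells leaves independent strips of sizes max(0, i-2) and max(0, k-i-3). Hence G(k) = mex{ G(max(0,i-2)) XOR G(max(0,k-i-3)) : 0 <= i < k }, with G(0) = 0.
G(1): splits (0,0):0^0=0 -> mex({0}) = 1
G(2): splits (0,0):0^0=0 -> mex({0}) = 1
G(3): splits (0,0):0^0=0 -> mex({0}) = 1
G(4): splits (0,1):0^1=1 (0,0):0^0=0 -> mex({0, 1}) = 2
G(5): splits (0,2):0^1=1 (0,1):0^1=1 (0,0):0^0=0 -> mex({0, 1}) = 2
G(6) = mex({1}) = 0
G(7) = mex({0, 1, 2}) = 3
G(8) = mex({0, 1, 2}) = 3
G(9) = mex({0, 2}) = 1
G(10) = mex({0, 2, 3}) = 1
G(11) = mex({0, 3}) = 1
G(12) = mex({1, 3}) = 0
G(13) = mex({0, 1, 2, 3}) = 4
G(14) = mex({0, 1, 2}) = 3
G(15) = mex({0, 1, 2}) = 3
G(16) = mex({0, 1, 2, 4}) = 3
G(17) = mex({0, 1, 3, 4}) = 2
G(18) = mex({0, 1, 3, 4}) = 2
G(19) = mex({0, 1, 3, 5}) = 2
G(20) = mex({0, 1, 2, 3, 5}) = 4
G(21) = mex({0, 1, 2, 3, 5}) = 4
G(22) = mex({1, 2, 6}) = 0
G(23) = mex({0, 1, 2, 3, 4, 6}) = 5
G(24) = mex({0, 1, 2, 3, 4}) = 5
G(25) = mex({0, 1, 3, 4, 7}) = 2
G(26) = mex({0, 1, 3, 4, 5, 7}) = 2
G(27) = mex({0, 1, 3, 5}) = 2
G(28) = mex({0, 1, 2, 5}) = 3
G(29) = mex({0, 1, 2, 4, 5, 6}) = 3
G(30) = mex({1, 2, 4, 6}) = 0
G(31) = mex({0, 1, 2, 3, 4, 6}) = 5
G(32) = mex({1, 2, 3, 4, 7}) = 0
G(33) = mex({0, 3, 7}) = 1
G(34) = mex({0, 2, 3, 5, 7}) = 1
G(35) = mex({0, 2, 3, 5, 6}) = 1
G(36) = mex({0, 1, 2, 5, 6}) = 3
G(37) = mex({0, 1, 2, 4, 5, 6}) = 3
G(38) = mex({0, 1, 2, 4}) = 3
G(39) = mex({0, 1, 2, 3, 4, 7}) = 5
G(40) = mex({0, 1, 2, 3, 4, 5, 7}) = 6
G(41) = mex({0, 1, 2, 3, 5, 7}) = 4
G(42) = mex({0, 1, 2, 3, 5, 6, 7}) = 4
Therefore G(42) = 4.

4


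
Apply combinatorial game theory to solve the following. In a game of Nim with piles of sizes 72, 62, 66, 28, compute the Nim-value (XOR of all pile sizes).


We need the XOR (exclusive or) of all pile sizes.
After XOR-ing pile 1 (size 72): 0 XOR 72 = 72
After XOR-ing pile 2 (size 62): 72 XOR 62 = 118
After XOR-ing pile 3 (size 66): 118 XOR 66 = 52
After XOR-ing pile 4 (size 28): 52 XOR 28 = 40
The Nim-value of this position is 40.

40


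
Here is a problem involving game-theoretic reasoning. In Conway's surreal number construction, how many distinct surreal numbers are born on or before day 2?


Day 0: {|} = 0 is born. Count = 1.
Day n: the number of surreal numbers born by day n is 2^(n+1) - 1.
By day 0: 2^1 - 1 = 1
By day 1: 2^2 - 1 = 3
By day 2: 2^3 - 1 = 7
By day 2: 7 surreal numbers.

7


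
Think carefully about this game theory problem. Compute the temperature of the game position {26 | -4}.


The game is {26 | -4}, a switch {a | b} with numbers a > b.
Cooling {a | b} by t gives {a - t | b + t}, which stops being hot when a - t = b + t, i.e. at t = (a - b)/2. So the temperature of a switch is (a - b)/2.
Temperature = (Left option - Right option) / 2
= (26 - (-4)) / 2
= 30 / 2
= 15

15


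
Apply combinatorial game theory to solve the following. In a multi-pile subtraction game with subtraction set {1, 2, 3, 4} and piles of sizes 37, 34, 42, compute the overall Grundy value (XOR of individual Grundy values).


Subtraction set: {1, 2, 3, 4}
For this subtraction set, G(n) = n mod 5 (period = max + 1 = 5).
Pile 1 (size 37): G(37) = 37 mod 5 = 2
Pile 2 (size 34): G(34) = 34 mod 5 = 4
Pile 3 (size 42): G(42) = 42 mod 5 = 2
Total Grundy value = XOR of all: 2 XOR 4 XOR 2 = 4

4


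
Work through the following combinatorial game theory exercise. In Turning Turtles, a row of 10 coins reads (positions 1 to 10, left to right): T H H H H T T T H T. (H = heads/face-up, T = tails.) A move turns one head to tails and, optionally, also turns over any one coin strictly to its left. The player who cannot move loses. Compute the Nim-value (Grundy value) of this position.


Coins: T H H H H T T T H T
Key fact: a single head at position k behaves exactly like a Nim heap of size k (turning it to T and optionally flipping a coin at j < k corresponds to moving the heap from k to j, or to 0), and heads combine as a disjunctive sum (two heads at the same place would cancel, matching j XOR j = 0). So the Nim-value is the XOR of the 1-indexed positions of the heads.
Face-up positions (1-indexed): [2, 3, 4, 5, 9]
XOR 0 with 2: 0 XOR 2 = 2
XOR 2 with 3: 2 XOR 3 = 1
XOR 1 with 4: 1 XOR 4 = 5
XOR 5 with 5: 5 XOR 5 = 0
XOR 0 with 9: 0 XOR 9 = 9
Nim-value = 9

9


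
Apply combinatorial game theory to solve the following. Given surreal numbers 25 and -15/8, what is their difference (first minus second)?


x = 25, y = -15/8
Converting to common denominator: 8
x = 200/8, y = -15/8
x - y = 25 - -15/8 = 215/8

215/8


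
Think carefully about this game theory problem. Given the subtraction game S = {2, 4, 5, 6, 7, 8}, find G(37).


The subtraction set is S = {2, 4, 5, 6, 7, 8}.
G(k) = mex{ G(k - s) : s in S, s <= k }. We compute iteratively: G(0) = 0.
G(1) = mex({}) = 0
G(2) = mex({0}) = 1
G(3) = mex({0}) = 1
G(4) = mex({0, 1}) = 2
G(5) = mex({0, 1}) = 2
G(6) = mex({0, 1, 2}) = 3
G(7) = mex({0, 1, 2}) = 3
G(8) = mex({0, 1, 2, 3}) = 4
G(9) = mex({0, 1, 2, 3}) = 4
G(10) = mex({1, 2, 3, 4}) = 0
G(11) = mex({1, 2, 3, 4}) = 0
G(12) = mex({0, 2, 3, 4}) = 1
G(13) = mex({0, 2, 3, 4}) = 1
G(14) = mex({0, 1, 3, 4}) = 2
G(15) = mex({0, 1, 3, 4}) = 2
G(16) = mex({0, 1, 2, 4}) = 3
G(17) = mex({0, 1, 2, 4}) = 3
Observe that G(10)..G(17) = 0, 0, 1, 1, 2, 2, 3, 3 repeats G(0)..G(7) = 0, 0, 1, 1, 2, 2, 3, 3.
For k >= max(S) = 8, G(k) is determined by the previous 8 values G(k-8)..G(k-1); a window of 8 consecutive values has recurred shifted by 10, so by induction G(k + 10) = G(k) for all k >= 0: the sequence is periodic from the start with period 10.
One period: G(0..9) = 0, 0, 1, 1, 2, 2, 3, 3, 4, 4.
37 mod 10 = 7, so G(37) = G(7) = 3.

3


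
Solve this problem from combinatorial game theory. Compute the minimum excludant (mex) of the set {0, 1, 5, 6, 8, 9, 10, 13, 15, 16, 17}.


Set = {0, 1, 5, 6, 8, 9, 10, 13, 15, 16, 17}
0 is in the set.
1 is in the set.
2 is NOT in the set. This is the mex.
mex = 2

2


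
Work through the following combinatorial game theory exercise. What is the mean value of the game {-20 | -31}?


Game = {-20 | -31}, a switch {a | b} with numbers a > b.
Its thermograph has left wall a - t and right wall b + t, which meet at t = (a - b)/2, where both equal (a + b)/2. So the mast (mean value) is at (a + b)/2.
Mean = (-20 + (-31))/2 = -51/2 = -51/2

-51/2


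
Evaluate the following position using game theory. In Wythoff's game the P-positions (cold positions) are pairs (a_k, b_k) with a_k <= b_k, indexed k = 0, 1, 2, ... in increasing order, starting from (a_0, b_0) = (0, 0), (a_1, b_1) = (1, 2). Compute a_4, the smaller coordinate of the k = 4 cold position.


By Wythoff's theorem, a_k = floor(k * phi) and b_k = floor(k * phi^2) = a_k + k, where phi = (1 + sqrt(5))/2 is the golden ratio.
phi = (1 + sqrt(5))/2 = 1.618034
k = 4
k * phi = 4 * 1.618034 = 6.472136
a_4 = floor(k * phi) = 6

6


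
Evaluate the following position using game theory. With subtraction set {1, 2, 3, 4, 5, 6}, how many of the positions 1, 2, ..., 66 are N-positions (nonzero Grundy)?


Subtraction set S = {1, 2, 3, 4, 5, 6}, so G(n) = n mod 7.
G(n) = 0 when n is a multiple of 7.
Multiples of 7 in [1, 66]: 9
N-positions (nonzero Grundy) = 66 - 9 = 57

57


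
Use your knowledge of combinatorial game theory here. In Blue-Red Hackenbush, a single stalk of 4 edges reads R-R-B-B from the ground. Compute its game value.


Edges (from ground): R-R-B-B
By Berlekamp's sign-expansion rule, a Blue-Red Hackenbush stalk has the value of the surreal number whose sign sequence is the edge sequence with B -> + and R -> -.
Sign sequence: --++
Trace the sign expansion in the surreal number tree, starting from 0:
Edge 1: R (sign -) -> bounds (-inf, 0), value = -1
Edge 2: R (sign -) -> bounds (-inf, -1), value = -2
Edge 3: B (sign +) -> bounds (-2, -1), value = -3/2
Edge 4: B (sign +) -> bounds (-3/2, -1), value = -5/4
Game value = -5/4

-5/4


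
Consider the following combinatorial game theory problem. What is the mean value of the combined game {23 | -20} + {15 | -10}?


G1 = {23 | -20}, G2 = {15 | -10}
Each is a switch {a | b} with numbers a > b; its mean value is (a + b)/2, and mean value is additive over game sums: m(G1 + G2) = m(G1) + m(G2).
Mean of G1 = (23 + (-20))/2 = 3/2 = 3/2
Mean of G2 = (15 + (-10))/2 = 5/2 = 5/2
Mean of G1 + G2 = 3/2 + 5/2 = 4

4


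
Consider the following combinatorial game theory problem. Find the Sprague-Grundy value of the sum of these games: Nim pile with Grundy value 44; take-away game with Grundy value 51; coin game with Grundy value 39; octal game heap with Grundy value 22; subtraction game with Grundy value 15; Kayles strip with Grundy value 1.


By the Sprague-Grundy theorem, the Grundy value of a sum of games is the XOR of individual Grundy values.
Nim pile: Grundy value = 44. Running XOR: 0 XOR 44 = 44
take-away game: Grundy value = 51. Running XOR: 44 XOR 51 = 31
coin game: Grundy value = 39. Running XOR: 31 XOR 39 = 56
octal game heap: Grundy value = 22. Running XOR: 56 XOR 22 = 46
subtraction game: Grundy value = 15. Running XOR: 46 XOR 15 = 33
Kayles strip: Grundy value = 1. Running XOR: 33 XOR 1 = 32
The combined Grundy value is 32.

32


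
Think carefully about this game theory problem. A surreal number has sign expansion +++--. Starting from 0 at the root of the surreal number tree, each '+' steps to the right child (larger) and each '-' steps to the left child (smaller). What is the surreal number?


Sign expansion: +++--
Rule: track bounds (lo, hi), initially (-inf, +inf). On '+', the current value becomes lo and we move to the simplest number in (value, hi): value + 1 if hi = +inf, otherwise the midpoint (value + hi)/2. On '-', the current value becomes hi and we move to value - 1 if lo = -inf, otherwise the midpoint (lo + value)/2.
Start at 0.
Step 1: sign = +, move right. Bounds: (0, +inf). Value = 1
Step 2: sign = +, move right. Bounds: (1, +inf). Value = 2
Step 3: sign = +, move right. Bounds: (2, +inf). Value = 3
Step 4: sign = -, move left. Bounds: (2, 3). Value = 5/2
Step 5: sign = -, move left. Bounds: (2, 5/2). Value = 9/4
The surreal number with sign expansion +++-- is 9/4.

9/4


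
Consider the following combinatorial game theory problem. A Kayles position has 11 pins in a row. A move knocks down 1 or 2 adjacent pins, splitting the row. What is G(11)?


Kayles: a move removes 1 or 2 adjacent pins from a contiguous row.
Removing pins from a row of k leaves two independent rows (a, b) with a + b = k - 1 (one pin) or a + b = k - 2 (two pins); an end removal gives a = 0.
By Sprague-Grundy, G(k) = mex{ G(a) XOR G(b) } over all these splits. G(0) = 0.
G(1): splits (0,0):0^0=0 -> mex({0}) = 1
G(2): splits (0,1):0^1=1 (0,0):0^0=0 -> mex({0, 1}) = 2
G(3): splits (0,2):0^2=2 (1,1):1^1=0 (0,1):0^1=1 -> mex({0, 1, 2}) = 3
G(4): splits (0,3):0^3=3 (1,2):1^2=3 (0,2):0^2=2 (1,1):1^1=0 -> mex({0, 2, 3}) = 1
G(5): splits (0,4):0^1=1 (1,3):1^3=2 (2,2):2^2=0 (0,3):0^3=3 (1,2):1^2=3 -> mex({0, 1, 2, 3}) = 4
G(6) = mex({0, 1, 2, 4}) = 3
G(7) = mex({0, 1, 3, 4, 5}) = 2
G(8) = mex({0, 2, 3, 5, 6}) = 1
G(9) = mex({0, 1, 2, 3, 6, 7}) = 4
G(10) = mex({0, 1, 3, 4, 5, 7}) = 2
G(11) = mex({0, 1, 2, 3, 4, 5}) = 6
Therefore G(11) = 6.

6


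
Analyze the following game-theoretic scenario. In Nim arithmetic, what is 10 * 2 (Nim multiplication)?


Nim multiplication is bilinear over XOR: (u XOR v) * w = (u*w) XOR (v*w).
So we split each operand into its bit components and XOR the pairwise Nim products.
10 = 2 + 8 (as XOR of powers of 2).
2 = 2 (as XOR of powers of 2).
Using the standard Nim-product table on single bits:
  2*2 = 3,   2*4 = 8,   2*8 = 12,
  4*4 = 6,   4*8 = 11,  8*8 = 13,
and  1*x = x (identity), k*l = l*k (commutative).
Pairwise Nim products:
  2 * 2 = 3
  8 * 2 = 12
XOR them: 3 XOR 12 = 15.
Result: 10 * 2 = 15 (in Nim).

15


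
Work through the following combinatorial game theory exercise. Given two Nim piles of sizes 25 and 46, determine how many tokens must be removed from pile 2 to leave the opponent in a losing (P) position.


Piles: 25 and 46
Current XOR: 25 XOR 46 = 55 (non-zero, so this is an N-position).
To make the XOR zero, we need to find a move that balances the piles.
For pile 2 (size 46): target = 46 XOR 55 = 25
We reduce pile 2 from 46 to 25.
Tokens removed: 46 - 25 = 21
Verification: 25 XOR 25 = 0

21


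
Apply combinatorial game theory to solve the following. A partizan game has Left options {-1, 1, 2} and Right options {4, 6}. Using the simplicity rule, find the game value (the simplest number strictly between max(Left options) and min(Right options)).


Left options: {-1, 1, 2}, max = 2
Right options: {4, 6}, min = 4
All options are numbers and max(Left) < min(Right), so by the simplicity theorem the value is the simplest (earliest-born) number strictly between 2 and 4.
The only integer strictly between 2 and 4 is 3.
No non-integer in the interval can be simpler: if x is a non-integer in the interval, then floor(x) or ceil(x) also lies in the interval (the interval contains an integer), and both are proper prefixes of x's sign expansion, i.e. born earlier. So the game value is 3.
Game value = 3

3


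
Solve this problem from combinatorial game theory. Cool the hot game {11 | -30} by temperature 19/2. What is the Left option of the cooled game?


Original game: {11 | -30} (a switch {a | b} with a > b).
Cooling by t (for t below the temperature (a - b)/2 = 41/2) taxes each move by t: {a | b} cooled by t is {a - t | b + t}.
Cooling amount: t = 19/2
Cooled Left option: 11 - 19/2 = 3/2
Cooled Right option: -30 + 19/2 = -41/2
Cooled game: {3/2 | -41/2}
Left option = 3/2

3/2


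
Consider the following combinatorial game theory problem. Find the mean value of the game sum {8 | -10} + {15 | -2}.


G1 = {8 | -10}, G2 = {15 | -2}
Each is a switch {a | b} with numbers a > b; its mean value is (a + b)/2, and mean value is additive over game sums: m(G1 + G2) = m(G1) + m(G2).
Mean of G1 = (8 + (-10))/2 = -2/2 = -1
Mean of G2 = (15 + (-2))/2 = 13/2 = 13/2
Mean of G1 + G2 = -1 + 13/2 = 11/2

11/2


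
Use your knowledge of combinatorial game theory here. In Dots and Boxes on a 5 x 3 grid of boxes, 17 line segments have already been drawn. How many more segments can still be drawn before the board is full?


Grid: 5 x 3 boxes, i.e. 6 rows and 4 columns of dots.
Horizontal edges: (rows + 1) * cols = 6 * 3 = 18
Vertical edges: rows * (cols + 1) = 5 * 4 = 20
Total edges: 18 + 20 = 38
Edges drawn: 17
Remaining: 38 - 17 = 21

21


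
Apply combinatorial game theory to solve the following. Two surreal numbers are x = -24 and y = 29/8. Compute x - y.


x = -24, y = 29/8
Converting to common denominator: 8
x = -192/8, y = 29/8
x - y = -24 - 29/8 = -221/8

-221/8


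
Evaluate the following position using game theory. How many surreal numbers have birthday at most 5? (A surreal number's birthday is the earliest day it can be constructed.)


Day 0: {|} = 0 is born. Count = 1.
Day n: the number of surreal numbers born by day n is 2^(n+1) - 1.
By day 0: 2^1 - 1 = 1
By day 1: 2^2 - 1 = 3
By day 2: 2^3 - 1 = 7
By day 3: 2^4 - 1 = 15
By day 4: 2^5 - 1 = 31
By day 5: 2^6 - 1 = 63
By day 5: 63 surreal numbers.

63


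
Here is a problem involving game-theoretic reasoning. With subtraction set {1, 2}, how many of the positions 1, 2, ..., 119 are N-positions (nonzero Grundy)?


Subtraction set S = {1, 2}, so G(n) = n mod 3.
G(n) = 0 when n is a multiple of 3.
Multiples of 3 in [1, 119]: 39
N-positions (nonzero Grundy) = 119 - 39 = 80

80


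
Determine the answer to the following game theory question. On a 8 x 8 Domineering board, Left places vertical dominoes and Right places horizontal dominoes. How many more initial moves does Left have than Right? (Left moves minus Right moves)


Board is 8 x 8 (rows x cols).
Left (vertical) placements: (rows-1) * cols = 7 * 8 = 56
Right (horizontal) placements: rows * (cols-1) = 8 * 7 = 56
Advantage = Left - Right = 56 - 56 = 0

0


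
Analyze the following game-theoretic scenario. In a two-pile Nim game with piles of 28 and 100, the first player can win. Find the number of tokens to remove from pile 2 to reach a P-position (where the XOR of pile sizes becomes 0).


Piles: 28 and 100
Current XOR: 28 XOR 100 = 120 (non-zero, so this is an N-position).
To make the XOR zero, we need to find a move that balances the piles.
For pile 2 (size 100): target = 100 XOR 120 = 28
We reduce pile 2 from 100 to 28.
Tokens removed: 100 - 28 = 72
Verification: 28 XOR 28 = 0

72


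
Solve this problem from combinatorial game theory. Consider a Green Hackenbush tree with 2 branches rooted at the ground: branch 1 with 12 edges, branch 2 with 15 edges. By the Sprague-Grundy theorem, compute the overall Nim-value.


The tree has 2 branches from the ground vertex.
In Green Hackenbush, the Nim-value of a simple path of length k is k.
Branch 1: length 12, Nim-value = 12
Branch 2: length 15, Nim-value = 15
Total Nim-value = XOR of all branch values:
0 XOR 12 = 12
12 XOR 15 = 3
Nim-value of the tree = 3

3


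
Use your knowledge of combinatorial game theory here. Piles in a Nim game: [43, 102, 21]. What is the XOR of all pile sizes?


We need the XOR (exclusive or) of all pile sizes.
After XOR-ing pile 1 (size 43): 0 XOR 43 = 43
After XOR-ing pile 2 (size 102): 43 XOR 102 = 77
After XOR-ing pile 3 (size 21): 77 XOR 21 = 88
The Nim-value of this position is 88.

88


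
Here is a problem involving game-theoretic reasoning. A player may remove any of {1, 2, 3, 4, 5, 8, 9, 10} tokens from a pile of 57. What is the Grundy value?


The subtraction set is S = {1, 2, 3, 4, 5, 8, 9, 10}.
G(k) = mex{ G(k - s) : s in S, s <= k }. We compute iteratively: G(0) = 0.
G(1) = mex({0}) = 1
G(2) = mex({0, 1}) = 2
G(3) = mex({0, 1, 2}) = 3
G(4) = mex({0, 1, 2, 3}) = 4
G(5) = mex({0, 1, 2, 3, 4}) = 5
G(6) = mex({1, 2, 3, 4, 5}) = 0
G(7) = mex({0, 2, 3, 4, 5}) = 1
G(8) = mex({0, 1, 3, 4, 5}) = 2
G(9) = mex({0, 1, 2, 4, 5}) = 3
G(10) = mex({0, 1, 2, 3, 5}) = 4
G(11) = mex({0, 1, 2, 3, 4}) = 5
G(12) = mex({1, 2, 3, 4, 5}) = 0
G(13) = mex({0, 2, 3, 4, 5}) = 1
G(14) = mex({0, 1, 3, 4, 5}) = 2
G(15) = mex({0, 1, 2, 4, 5}) = 3
Observe that G(6)..G(15) = 0, 1, 2, 3, 4, 5, 0, 1, 2, 3 repeats G(0)..G(9) = 0, 1, 2, 3, 4, 5, 0, 1, 2, 3.
For k >= max(S) = 10, G(k) is determined by the previous 10 values G(k-10)..G(k-1); a window of 10 consecutive values has recurred shifted by 6, so by induction G(k + 6) = G(k) for all k >= 0: the sequence is periodic from the start with period 6.
One period: G(0..5) = 0, 1, 2, 3, 4, 5.
57 mod 6 = 3, so G(57) = G(3) = 3.

3


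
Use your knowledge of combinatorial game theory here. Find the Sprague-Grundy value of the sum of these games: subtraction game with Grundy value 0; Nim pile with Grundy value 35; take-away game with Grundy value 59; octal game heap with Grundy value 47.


By the Sprague-Grundy theorem, the Grundy value of a sum of games is the XOR of individual Grundy values.
subtraction game: Grundy value = 0. Running XOR: 0 XOR 0 = 0
Nim pile: Grundy value = 35. Running XOR: 0 XOR 35 = 35
take-away game: Grundy value = 59. Running XOR: 35 XOR 59 = 24
octal game heap: Grundy value = 47. Running XOR: 24 XOR 47 = 55
The combined Grundy value is 55.

55


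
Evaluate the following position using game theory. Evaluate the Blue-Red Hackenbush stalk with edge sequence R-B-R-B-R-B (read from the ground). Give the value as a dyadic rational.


Edges (from ground): R-B-R-B-R-B
By Berlekamp's sign-expansion rule, a Blue-Red Hackenbush stalk has the value of the surreal number whose sign sequence is the edge sequence with B -> + and R -> -.
Sign sequence: -+-+-+
Trace the sign expansion in the surreal number tree, starting from 0:
Edge 1: R (sign -) -> bounds (-inf, 0), value = -1
Edge 2: B (sign +) -> bounds (-1, 0), value = -1/2
Edge 3: R (sign -) -> bounds (-1, -1/2), value = -3/4
Edge 4: B (sign +) -> bounds (-3/4, -1/2), value = -5/8
Edge 5: R (sign -) -> bounds (-3/4, -5/8), value = -11/16
Edge 6: B (sign +) -> bounds (-11/16, -5/8), value = -21/32
Game value = -21/32

-21/32


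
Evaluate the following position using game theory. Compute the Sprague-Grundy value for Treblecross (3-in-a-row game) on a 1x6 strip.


Treblecross: place X on empty cells; 3-in-a-row wins.
Playing within two cells of an existing X lets the opponent win at once, so sensible play treats the cells i-2..i+2 around each X as dead. The player left with no safe cell loses, so this is a normal-play take-away game on strips of safe cells.
Placing X at cell i (0-indexed) of a strip of k safe cells leaves independent strips of sizes max(0, i-2) and max(0, k-i-3). Hence G(k) = mex{ G(max(0,i-2)) XOR G(max(0,k-i-3)) : 0 <= i < k }, with G(0) = 0.
G(1): splits (0,0):0^0=0 -> mex({0}) = 1
G(2): splits (0,0):0^0=0 -> mex({0}) = 1
G(3): splits (0,0):0^0=0 -> mex({0}) = 1
G(4): splits (0,1):0^1=1 (0,0):0^0=0 -> mex({0, 1}) = 2
G(5): splits (0,2):0^1=1 (0,1):0^1=1 (0,0):0^0=0 -> mex({0, 1}) = 2
G(6) = mex({1}) = 0
Therefore G(6) = 0.

0


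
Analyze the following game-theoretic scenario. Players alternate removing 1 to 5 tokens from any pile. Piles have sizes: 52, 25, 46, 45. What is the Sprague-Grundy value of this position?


Subtraction set: {1, 2, 3, 4, 5}
For this subtraction set, G(n) = n mod 6 (period = max + 1 = 6).
Pile 1 (size 52): G(52) = 52 mod 6 = 4
Pile 2 (size 25): G(25) = 25 mod 6 = 1
Pile 3 (size 46): G(46) = 46 mod 6 = 4
Pile 4 (size 45): G(45) = 45 mod 6 = 3
Total Grundy value = XOR of all: 4 XOR 1 XOR 4 XOR 3 = 2

2


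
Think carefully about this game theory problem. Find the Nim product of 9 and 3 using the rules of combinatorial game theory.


Nim multiplication is bilinear over XOR: (u XOR v) * w = (u*w) XOR (v*w).
So we split each operand into its bit components and XOR the pairwise Nim products.
9 = 1 + 8 (as XOR of powers of 2).
3 = 1 + 2 (as XOR of powers of 2).
Using the standard Nim-product table on single bits:
  2*2 = 3,   2*4 = 8,   2*8 = 12,
  4*4 = 6,   4*8 = 11,  8*8 = 13,
and  1*x = x (identity), k*l = l*k (commutative).
Pairwise Nim products:
  1 * 1 = 1
  1 * 2 = 2
  8 * 1 = 8
  8 * 2 = 12
XOR them: 1 XOR 2 XOR 8 XOR 12 = 7.
Result: 9 * 3 = 7 (in Nim).

7
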